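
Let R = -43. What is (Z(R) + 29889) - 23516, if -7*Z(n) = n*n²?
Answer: 124118/7 ≈ 17731.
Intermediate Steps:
Z(n) = -n³/7 (Z(n) = -n*n²/7 = -n³/7)
(Z(R) + 29889) - 23516 = (-⅐*(-43)³ + 29889) - 23516 = (-⅐*(-79507) + 29889) - 23516 = (79507/7 + 29889) - 23516 = 288730/7 - 23516 = 124118/7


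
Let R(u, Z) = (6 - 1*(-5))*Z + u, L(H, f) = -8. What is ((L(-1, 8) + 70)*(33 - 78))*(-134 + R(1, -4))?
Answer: 493830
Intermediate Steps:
R(u, Z) = u + 11*Z (R(u, Z) = (6 + 5)*Z + u = 11*Z + u = u + 11*Z)
((L(-1, 8) + 70)*(33 - 78))*(-134 + R(1, -4)) = ((-8 + 70)*(33 - 78))*(-134 + (1 + 11*(-4))) = (62*(-45))*(-134 + (1 - 44)) = -2790*(-134 - 43) = -2790*(-177) = 493830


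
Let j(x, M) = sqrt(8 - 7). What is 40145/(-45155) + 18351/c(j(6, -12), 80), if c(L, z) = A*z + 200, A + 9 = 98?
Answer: 35651867/22035640 ≈ 1.6179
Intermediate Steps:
A = 89 (A = -9 + 98 = 89)
j(x, M) = 1 (j(x, M) = sqrt(1) = 1)
c(L, z) = 200 + 89*z (c(L, z) = 89*z + 200 = 200 + 89*z)
40145/(-45155) + 18351/c(j(6, -12), 80) = 40145/(-45155) + 18351/(200 + 89*80) = 40145*(-1/45155) + 18351/(200 + 7120) = -8029/9031 + 18351/7320 = -8029/9031 + 18351*(1/7320) = -8029/9031 + 6117/2440 = 35651867/22035640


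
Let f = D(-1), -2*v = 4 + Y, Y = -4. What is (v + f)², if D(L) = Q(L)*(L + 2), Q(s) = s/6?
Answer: 1/36 ≈ 0.027778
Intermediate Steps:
Q(s) = s/6 (Q(s) = s*(⅙) = s/6)
D(L) = L*(2 + L)/6 (D(L) = (L/6)*(L + 2) = (L/6)*(2 + L) = L*(2 + L)/6)
v = 0 (v = -(4 - 4)/2 = -½*0 = 0)
f = -⅙ (f = (⅙)*(-1)*(2 - 1) = (⅙)*(-1)*1 = -⅙ ≈ -0.16667)
(v + f)² = (0 - ⅙)² = (-⅙)² = 1/36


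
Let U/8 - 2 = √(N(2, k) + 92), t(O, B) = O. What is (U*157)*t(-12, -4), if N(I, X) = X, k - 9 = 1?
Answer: -30144 - 15072*√102 ≈ -1.8236e+5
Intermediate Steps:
k = 10 (k = 9 + 1 = 10)
U = 16 + 8*√102 (U = 16 + 8*√(10 + 92) = 16 + 8*√102 ≈ 96.796)
(U*157)*t(-12, -4) = ((16 + 8*√102)*157)*(-12) = (2512 + 1256*√102)*(-12) = -30144 - 15072*√102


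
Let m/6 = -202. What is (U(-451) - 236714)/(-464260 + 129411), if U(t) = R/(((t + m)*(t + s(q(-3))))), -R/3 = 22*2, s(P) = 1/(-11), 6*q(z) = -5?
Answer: 325553001156/460518164549 ≈ 0.70693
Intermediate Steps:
q(z) = -⅚ (q(z) = (⅙)*(-5) = -⅚)
s(P) = -1/11
m = -1212 (m = 6*(-202) = -1212)
R = -132 (R = -66*2 = -3*44 = -132)
U(t) = -132/((-1212 + t)*(-1/11 + t)) (U(t) = -132*1/((t - 1212)*(t - 1/11)) = -132*1/((-1212 + t)*(-1/11 + t)) = -132/((-1212 + t)*(-1/11 + t)))
(U(-451) - 236714)/(-464260 + 129411) = (-1452/(1212 - 13333*(-451) + 11*(-451)²) - 236714)/(-464260 + 129411) = (-1452/(1212 + 6013183 + 11*203401) - 236714)/(-334849) = (-1452/(1212 + 6013183 + 2237411) - 236714)*(-1/334849) = (-1452/8251806 - 236714)*(-1/334849) = (-1452*1/8251806 - 236714)*(-1/334849) = (-242/1375301 - 236714)*(-1/334849) = -325553001156/1375301*(-1/334849) = 325553001156/460518164549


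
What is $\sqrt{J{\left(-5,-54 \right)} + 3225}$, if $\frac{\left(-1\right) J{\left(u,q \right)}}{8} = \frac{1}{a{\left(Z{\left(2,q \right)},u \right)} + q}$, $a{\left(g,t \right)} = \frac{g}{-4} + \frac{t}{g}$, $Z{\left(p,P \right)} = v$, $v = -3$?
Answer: $\frac{3 \sqrt{137305961}}{619} \approx 56.79$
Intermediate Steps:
$Z{\left(p,P \right)} = -3$
$a{\left(g,t \right)} = - \frac{g}{4} + \frac{t}{g}$ ($a{\left(g,t \right)} = g \left(- \frac{1}{4}\right) + \frac{t}{g} = - \frac{g}{4} + \frac{t}{g}$)
$J{\left(u,q \right)} = - \frac{8}{\frac{3}{4} + q - \frac{u}{3}}$ ($J{\left(u,q \right)} = - \frac{8}{\left(\left(- \frac{1}{4}\right) \left(-3\right) + \frac{u}{-3}\right) + q} = - \frac{8}{\left(\frac{3}{4} + u \left(- \frac{1}{3}\right)\right) + q} = - \frac{8}{\left(\frac{3}{4} - \frac{u}{3}\right) + q} = - \frac{8}{\frac{3}{4} + q - \frac{u}{3}}$)
$\sqrt{J{\left(-5,-54 \right)} + 3225} = \sqrt{- \frac{96}{9 - -20 + 12 \left(-54\right)} + 3225} = \sqrt{- \frac{96}{9 + 20 - 648} + 3225} = \sqrt{- \frac{96}{-619} + 3225} = \sqrt{\left(-96\right) \left(- \frac{1}{619}\right) + 3225} = \sqrt{\frac{96}{619} + 3225} = \sqrt{\frac{1996371}{619}} = \frac{3 \sqrt{137305961}}{619}$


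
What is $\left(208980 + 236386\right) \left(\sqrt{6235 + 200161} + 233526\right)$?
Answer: $104004540516 + 890732 \sqrt{51599} \approx 1.0421 \cdot 10^{11}$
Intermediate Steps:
$\left(208980 + 236386\right) \left(\sqrt{6235 + 200161} + 233526\right) = 445366 \left(\sqrt{206396} + 233526\right) = 445366 \left(2 \sqrt{51599} + 233526\right) = 445366 \left(233526 + 2 \sqrt{51599}\right) = 104004540516 + 890732 \sqrt{51599}$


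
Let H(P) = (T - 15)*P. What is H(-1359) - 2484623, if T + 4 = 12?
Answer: -2475110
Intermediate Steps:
T = 8 (T = -4 + 12 = 8)
H(P) = -7*P (H(P) = (8 - 15)*P = -7*P)
H(-1359) - 2484623 = -7*(-1359) - 2484623 = 9513 - 2484623 = -2475110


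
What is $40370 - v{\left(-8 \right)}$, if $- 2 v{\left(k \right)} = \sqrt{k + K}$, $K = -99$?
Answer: $40370 + \frac{i \sqrt{107}}{2} \approx 40370.0 + 5.172 i$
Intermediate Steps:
$v{\left(k \right)} = - \frac{\sqrt{-99 + k}}{2}$ ($v{\left(k \right)} = - \frac{\sqrt{k - 99}}{2} = - \frac{\sqrt{-99 + k}}{2}$)
$40370 - v{\left(-8 \right)} = 40370 - - \frac{\sqrt{-99 - 8}}{2} = 40370 - - \frac{\sqrt{-107}}{2} = 40370 - - \frac{i \sqrt{107}}{2} = 40370 + \frac{i \sqrt{107}}{2}$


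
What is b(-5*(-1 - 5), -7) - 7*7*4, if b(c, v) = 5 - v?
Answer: -184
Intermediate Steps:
b(-5*(-1 - 5), -7) - 7*7*4 = (5 - 1*(-7)) - 7*7*4 = (5 + 7) - 49*4 = 12 - 196 = -184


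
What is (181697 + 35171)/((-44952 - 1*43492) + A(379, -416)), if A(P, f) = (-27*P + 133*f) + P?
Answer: -108434/76813 ≈ -1.4117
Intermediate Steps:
A(P, f) = -26*P + 133*f
(181697 + 35171)/((-44952 - 1*43492) + A(379, -416)) = (181697 + 35171)/((-44952 - 1*43492) + (-26*379 + 133*(-416))) = 216868/((-44952 - 43492) + (-9854 - 55328)) = 216868/(-88444 - 65182) = 216868/(-153626) = 216868*(-1/153626) = -108434/76813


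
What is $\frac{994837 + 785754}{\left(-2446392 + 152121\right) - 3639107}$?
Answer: $- \frac{1780591}{5933378} \approx -0.3001$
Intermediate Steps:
$\frac{994837 + 785754}{\left(-2446392 + 152121\right) - 3639107} = \frac{1780591}{-2294271 - 3639107} = \frac{1780591}{-5933378} = 1780591 \left(- \frac{1}{5933378}\right) = - \frac{1780591}{5933378}$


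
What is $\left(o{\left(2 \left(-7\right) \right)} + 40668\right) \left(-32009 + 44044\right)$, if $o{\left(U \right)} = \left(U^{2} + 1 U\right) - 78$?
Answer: $490691020$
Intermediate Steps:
$o{\left(U \right)} = -78 + U + U^{2}$ ($o{\left(U \right)} = \left(U^{2} + U\right) - 78 = \left(U + U^{2}\right) - 78 = -78 + U + U^{2}$)
$\left(o{\left(2 \left(-7\right) \right)} + 40668\right) \left(-32009 + 44044\right) = \left(\left(-78 + 2 \left(-7\right) + \left(2 \left(-7\right)\right)^{2}\right) + 40668\right) \left(-32009 + 44044\right) = \left(\left(-78 - 14 + \left(-14\right)^{2}\right) + 40668\right) 12035 = \left(\left(-78 - 14 + 196\right) + 40668\right) 12035 = \left(104 + 40668\right) 12035 = 40772 \cdot 12035 = 490691020$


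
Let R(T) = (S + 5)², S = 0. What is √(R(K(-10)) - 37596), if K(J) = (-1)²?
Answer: I*√37571 ≈ 193.83*I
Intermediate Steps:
K(J) = 1
R(T) = 25 (R(T) = (0 + 5)² = 5² = 25)
√(R(K(-10)) - 37596) = √(25 - 37596) = √(-37571) = I*√37571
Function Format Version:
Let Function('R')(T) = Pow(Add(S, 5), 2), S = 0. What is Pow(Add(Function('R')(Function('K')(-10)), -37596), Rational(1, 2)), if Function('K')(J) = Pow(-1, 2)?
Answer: Mul(I, Pow(37571, Rational(1, 2))) ≈ Mul(193.83, I)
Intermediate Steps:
Function('K')(J) = 1
Function('R')(T) = 25 (Function('R')(T) = Pow(Add(0, 5), 2) = Pow(5, 2) = 25)
Pow(Add(Function('R')(Function('K')(-10)), -37596), Rational(1, 2)) = Pow(Add(25, -37596), Rational(1, 2)) = Pow(-37571, Rational(1, 2)) = Mul(I, Pow(37571, Rational(1, 2)))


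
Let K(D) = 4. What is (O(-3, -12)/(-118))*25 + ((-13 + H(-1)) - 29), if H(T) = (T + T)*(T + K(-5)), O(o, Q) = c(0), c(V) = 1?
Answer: -5689/118 ≈ -48.212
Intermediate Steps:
O(o, Q) = 1
H(T) = 2*T*(4 + T) (H(T) = (T + T)*(T + 4) = (2*T)*(4 + T) = 2*T*(4 + T))
(O(-3, -12)/(-118))*25 + ((-13 + H(-1)) - 29) = (1/(-118))*25 + ((-13 + 2*(-1)*(4 - 1)) - 29) = (1*(-1/118))*25 + ((-13 + 2*(-1)*3) - 29) = -1/118*25 + ((-13 - 6) - 29) = -25/118 + (-19 - 29) = -25/118 - 48 = -5689/118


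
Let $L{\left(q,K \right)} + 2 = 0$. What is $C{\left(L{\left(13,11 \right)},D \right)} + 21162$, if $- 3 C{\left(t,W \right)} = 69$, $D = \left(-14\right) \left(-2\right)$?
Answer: $21139$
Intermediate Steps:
$L{\left(q,K \right)} = -2$ ($L{\left(q,K \right)} = -2 + 0 = -2$)
$D = 28$
$C{\left(t,W \right)} = -23$ ($C{\left(t,W \right)} = \left(- \frac{1}{3}\right) 69 = -23$)
$C{\left(L{\left(13,11 \right)},D \right)} + 21162 = -23 + 21162 = 21139$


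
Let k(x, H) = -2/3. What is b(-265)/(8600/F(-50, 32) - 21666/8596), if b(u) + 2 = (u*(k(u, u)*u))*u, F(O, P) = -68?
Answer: -2719461282104/28274583 ≈ -96180.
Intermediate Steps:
k(x, H) = -⅔ (k(x, H) = -2*⅓ = -⅔)
b(u) = -2 - 2*u³/3 (b(u) = -2 + (u*(-2*u/3))*u = -2 + (-2*u²/3)*u = -2 - 2*u³/3)
b(-265)/(8600/F(-50, 32) - 21666/8596) = (-2 - ⅔*(-265)³)/(8600/(-68) - 21666/8596) = (-2 - ⅔*(-18609625))/(8600*(-1/68) - 21666*1/8596) = (-2 + 37219250/3)/(-2150/17 - 10833/4298) = 37219244/(3*(-9424861/73066)) = (37219244/3)*(-73066/9424861) = -2719461282104/28274583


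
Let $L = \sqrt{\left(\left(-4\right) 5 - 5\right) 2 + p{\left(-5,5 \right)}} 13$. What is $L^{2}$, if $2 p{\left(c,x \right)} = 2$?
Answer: $-8281$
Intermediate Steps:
$p{\left(c,x \right)} = 1$ ($p{\left(c,x \right)} = \frac{1}{2} \cdot 2 = 1$)
$L = 91 i$ ($L = \sqrt{\left(\left(-4\right) 5 - 5\right) 2 + 1} \cdot 13 = \sqrt{\left(-20 - 5\right) 2 + 1} \cdot 13 = \sqrt{\left(-25\right) 2 + 1} \cdot 13 = \sqrt{-50 + 1} \cdot 13 = \sqrt{-49} \cdot 13 = 7 i 13 = 91 i \approx 91.0 i$)
$L^{2} = \left(91 i\right)^{2} = -8281$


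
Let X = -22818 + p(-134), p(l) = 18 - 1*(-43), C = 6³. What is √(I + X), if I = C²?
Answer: √23899 ≈ 154.59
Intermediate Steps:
C = 216
p(l) = 61 (p(l) = 18 + 43 = 61)
X = -22757 (X = -22818 + 61 = -22757)
I = 46656 (I = 216² = 46656)
√(I + X) = √(46656 - 22757) = √23899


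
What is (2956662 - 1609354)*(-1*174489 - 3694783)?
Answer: -5213101119776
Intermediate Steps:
(2956662 - 1609354)*(-1*174489 - 3694783) = 1347308*(-174489 - 3694783) = 1347308*(-3869272) = -5213101119776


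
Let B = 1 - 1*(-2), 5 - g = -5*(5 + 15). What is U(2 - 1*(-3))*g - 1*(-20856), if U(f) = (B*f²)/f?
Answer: 22431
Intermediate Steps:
g = 105 (g = 5 - (-5)*(5 + 15) = 5 - (-5)*20 = 5 - 1*(-100) = 5 + 100 = 105)
B = 3 (B = 1 + 2 = 3)
U(f) = 3*f (U(f) = (3*f²)/f = 3*f)
U(2 - 1*(-3))*g - 1*(-20856) = (3*(2 - 1*(-3)))*105 - 1*(-20856) = (3*(2 + 3))*105 + 20856 = (3*5)*105 + 20856 = 15*105 + 20856 = 1575 + 20856 = 22431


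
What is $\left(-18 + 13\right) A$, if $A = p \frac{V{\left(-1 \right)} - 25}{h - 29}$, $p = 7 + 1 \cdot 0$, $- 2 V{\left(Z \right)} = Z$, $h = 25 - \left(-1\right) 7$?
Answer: $\frac{1715}{6} \approx 285.83$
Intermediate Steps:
$h = 32$ ($h = 25 - -7 = 25 + 7 = 32$)
$V{\left(Z \right)} = - \frac{Z}{2}$
$p = 7$ ($p = 7 + 0 = 7$)
$A = - \frac{343}{6}$ ($A = 7 \frac{\left(- \frac{1}{2}\right) \left(-1\right) - 25}{32 - 29} = 7 \frac{\frac{1}{2} - 25}{3} = 7 \left(\left(- \frac{49}{2}\right) \frac{1}{3}\right) = 7 \left(- \frac{49}{6}\right) = - \frac{343}{6} \approx -57.167$)
$\left(-18 + 13\right) A = \left(-18 + 13\right) \left(- \frac{343}{6}\right) = \left(-5\right) \left(- \frac{343}{6}\right) = \frac{1715}{6}$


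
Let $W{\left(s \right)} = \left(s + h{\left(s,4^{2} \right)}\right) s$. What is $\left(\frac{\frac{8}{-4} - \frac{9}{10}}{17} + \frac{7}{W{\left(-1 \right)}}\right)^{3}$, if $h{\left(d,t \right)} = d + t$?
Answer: $- \frac{185193}{614125} \approx -0.30156$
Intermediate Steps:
$W{\left(s \right)} = s \left(16 + 2 s\right)$ ($W{\left(s \right)} = \left(s + \left(s + 4^{2}\right)\right) s = \left(s + \left(s + 16\right)\right) s = \left(s + \left(16 + s\right)\right) s = \left(16 + 2 s\right) s = s \left(16 + 2 s\right)$)
$\left(\frac{\frac{8}{-4} - \frac{9}{10}}{17} + \frac{7}{W{\left(-1 \right)}}\right)^{3} = \left(\frac{\frac{8}{-4} - \frac{9}{10}}{17} + \frac{7}{2 \left(-1\right) \left(8 - 1\right)}\right)^{3} = \left(\left(8 \left(- \frac{1}{4}\right) - \frac{9}{10}\right) \frac{1}{17} + \frac{7}{2 \left(-1\right) 7}\right)^{3} = \left(\left(-2 - \frac{9}{10}\right) \frac{1}{17} + \frac{7}{-14}\right)^{3} = \left(\left(- \frac{29}{10}\right) \frac{1}{17} + 7 \left(- \frac{1}{14}\right)\right)^{3} = \left(- \frac{29}{170} - \frac{1}{2}\right)^{3} = \left(- \frac{57}{85}\right)^{3} = - \frac{185193}{614125}$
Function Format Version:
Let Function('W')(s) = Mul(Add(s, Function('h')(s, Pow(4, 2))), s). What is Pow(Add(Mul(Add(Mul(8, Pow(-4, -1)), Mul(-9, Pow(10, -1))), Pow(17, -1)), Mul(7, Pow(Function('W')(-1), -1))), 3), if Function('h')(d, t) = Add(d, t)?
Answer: Rational(-185193, 614125) ≈ -0.30156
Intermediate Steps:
Function('W')(s) = Mul(s, Add(16, Mul(2, s))) (Function('W')(s) = Mul(Add(s, Add(s, Pow(4, 2))), s) = Mul(Add(s, Add(s, 16)), s) = Mul(Add(s, Add(16, s)), s) = Mul(Add(16, Mul(2, s)), s) = Mul(s, Add(16, Mul(2, s))))
Pow(Add(Mul(Add(Mul(8, Pow(-4, -1)), Mul(-9, Pow(10, -1))), Pow(17, -1)), Mul(7, Pow(Function('W')(-1), -1))), 3) = Pow(Add(Mul(Add(Mul(8, Pow(-4, -1)), Mul(-9, Pow(10, -1))), Pow(17, -1)), Mul(7, Pow(Mul(2, -1, Add(8, -1)), -1))), 3) = Pow(Add(Mul(Add(Mul(8, Rational(-1, 4)), Mul(-9, Rational(1, 10))), Rational(1, 17)), Mul(7, Pow(Mul(2, -1, 7), -1))), 3) = Pow(Add(Mul(Add(-2, Rational(-9, 10)), Rational(1, 17)), Mul(7, Pow(-14, -1))), 3) = Pow(Add(Mul(Rational(-29, 10), Rational(1, 17)), Mul(7, Rational(-1, 14))), 3) = Pow(Add(Rational(-29, 170), Rational(-1, 2)), 3) = Pow(Rational(-57, 85), 3) = Rational(-185193, 614125)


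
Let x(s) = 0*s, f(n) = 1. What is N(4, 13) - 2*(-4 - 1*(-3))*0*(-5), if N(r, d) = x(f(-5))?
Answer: 0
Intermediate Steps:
x(s) = 0
N(r, d) = 0
N(4, 13) - 2*(-4 - 1*(-3))*0*(-5) = 0 - 2*(-4 - 1*(-3))*0*(-5) = 0 - 2*(-4 + 3)*0*(-5) = 0 - (-2)*0*(-5) = 0 - 2*0*(-5) = 0 + 0*(-5) = 0 + 0 = 0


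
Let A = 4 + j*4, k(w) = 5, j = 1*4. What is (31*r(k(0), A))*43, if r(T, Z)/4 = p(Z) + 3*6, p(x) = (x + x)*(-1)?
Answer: -117304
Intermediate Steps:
j = 4
A = 20 (A = 4 + 4*4 = 4 + 16 = 20)
p(x) = -2*x (p(x) = (2*x)*(-1) = -2*x)
r(T, Z) = 72 - 8*Z (r(T, Z) = 4*(-2*Z + 3*6) = 4*(-2*Z + 18) = 4*(18 - 2*Z) = 72 - 8*Z)
(31*r(k(0), A))*43 = (31*(72 - 8*20))*43 = (31*(72 - 160))*43 = (31*(-88))*43 = -2728*43 = -117304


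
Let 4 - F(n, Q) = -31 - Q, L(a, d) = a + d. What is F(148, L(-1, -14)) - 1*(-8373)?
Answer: 8393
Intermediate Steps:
F(n, Q) = 35 + Q (F(n, Q) = 4 - (-31 - Q) = 4 + (31 + Q) = 35 + Q)
F(148, L(-1, -14)) - 1*(-8373) = (35 + (-1 - 14)) - 1*(-8373) = (35 - 15) + 8373 = 20 + 8373 = 8393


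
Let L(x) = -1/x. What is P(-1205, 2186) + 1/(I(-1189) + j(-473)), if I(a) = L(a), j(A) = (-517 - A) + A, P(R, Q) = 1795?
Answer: 1103406851/614712 ≈ 1795.0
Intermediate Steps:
j(A) = -517
I(a) = -1/a
P(-1205, 2186) + 1/(I(-1189) + j(-473)) = 1795 + 1/(-1/(-1189) - 517) = 1795 + 1/(-1*(-1/1189) - 517) = 1795 + 1/(1/1189 - 517) = 1795 + 1/(-614712/1189) = 1795 - 1189/614712 = 1103406851/614712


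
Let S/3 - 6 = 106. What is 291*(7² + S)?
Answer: 112035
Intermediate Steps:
S = 336 (S = 18 + 3*106 = 18 + 318 = 336)
291*(7² + S) = 291*(7² + 336) = 291*(49 + 336) = 291*385 = 112035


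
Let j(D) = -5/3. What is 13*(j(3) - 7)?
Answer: -338/3 ≈ -112.67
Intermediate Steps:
j(D) = -5/3 (j(D) = -5*⅓ = -5/3)
13*(j(3) - 7) = 13*(-5/3 - 7) = 13*(-26/3) = -338/3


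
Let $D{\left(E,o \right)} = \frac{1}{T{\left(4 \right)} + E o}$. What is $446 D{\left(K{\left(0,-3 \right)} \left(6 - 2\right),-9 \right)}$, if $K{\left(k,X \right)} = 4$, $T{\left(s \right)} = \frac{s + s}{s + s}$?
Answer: $- \frac{446}{143} \approx -3.1189$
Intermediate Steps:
$T{\left(s \right)} = 1$ ($T{\left(s \right)} = \frac{2 s}{2 s} = 2 s \frac{1}{2 s} = 1$)
$D{\left(E,o \right)} = \frac{1}{1 + E o}$
$446 D{\left(K{\left(0,-3 \right)} \left(6 - 2\right),-9 \right)} = \frac{446}{1 + 4 \left(6 - 2\right) \left(-9\right)} = \frac{446}{1 + 4 \cdot 4 \left(-9\right)} = \frac{446}{1 + 16 \left(-9\right)} = \frac{446}{1 - 144} = \frac{446}{-143} = 446 \left(- \frac{1}{143}\right) = - \frac{446}{143}$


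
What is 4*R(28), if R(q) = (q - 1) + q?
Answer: 220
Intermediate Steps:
R(q) = -1 + 2*q (R(q) = (-1 + q) + q = -1 + 2*q)
4*R(28) = 4*(-1 + 2*28) = 4*(-1 + 56) = 4*55 = 220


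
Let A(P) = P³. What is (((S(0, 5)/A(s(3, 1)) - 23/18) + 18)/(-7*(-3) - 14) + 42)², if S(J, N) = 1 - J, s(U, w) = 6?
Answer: 4504691689/2286144 ≈ 1970.4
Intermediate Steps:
(((S(0, 5)/A(s(3, 1)) - 23/18) + 18)/(-7*(-3) - 14) + 42)² = ((((1 - 1*0)/(6³) - 23/18) + 18)/(-7*(-3) - 14) + 42)² = ((((1 + 0)/216 - 23*1/18) + 18)/(21 - 14) + 42)² = (((1*(1/216) - 23/18) + 18)/7 + 42)² = (((1/216 - 23/18) + 18)*(⅐) + 42)² = ((-275/216 + 18)*(⅐) + 42)² = ((3613/216)*(⅐) + 42)² = (3613/1512 + 42)² = (67117/1512)² = 4504691689/2286144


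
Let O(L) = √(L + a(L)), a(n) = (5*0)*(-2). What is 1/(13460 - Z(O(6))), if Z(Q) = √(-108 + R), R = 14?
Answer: 6730/90585847 + I*√94/181171694 ≈ 7.4294e-5 + 5.3515e-8*I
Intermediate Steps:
a(n) = 0 (a(n) = 0*(-2) = 0)
O(L) = √L (O(L) = √(L + 0) = √L)
Z(Q) = I*√94 (Z(Q) = √(-108 + 14) = √(-94) = I*√94)
1/(13460 - Z(O(6))) = 1/(13460 - I*√94)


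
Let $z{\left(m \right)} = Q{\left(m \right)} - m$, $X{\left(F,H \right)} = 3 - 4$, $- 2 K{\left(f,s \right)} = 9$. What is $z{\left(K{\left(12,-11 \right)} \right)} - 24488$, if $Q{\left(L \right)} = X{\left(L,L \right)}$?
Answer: $- \frac{48969}{2} \approx -24485.0$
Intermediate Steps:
$K{\left(f,s \right)} = - \frac{9}{2}$ ($K{\left(f,s \right)} = \left(- \frac{1}{2}\right) 9 = - \frac{9}{2}$)
$X{\left(F,H \right)} = -1$
$Q{\left(L \right)} = -1$
$z{\left(m \right)} = -1 - m$
$z{\left(K{\left(12,-11 \right)} \right)} - 24488 = \left(-1 - - \frac{9}{2}\right) - 24488 = \left(-1 + \frac{9}{2}\right) - 24488 = \frac{7}{2} - 24488 = - \frac{48969}{2}$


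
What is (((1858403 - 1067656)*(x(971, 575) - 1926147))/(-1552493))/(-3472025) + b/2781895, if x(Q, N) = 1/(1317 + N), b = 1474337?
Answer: 48409369331706273509/195661941252551585900 ≈ 0.24741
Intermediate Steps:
(((1858403 - 1067656)*(x(971, 575) - 1926147))/(-1552493))/(-3472025) + b/2781895 = (((1858403 - 1067656)*(1/(1317 + 575) - 1926147))/(-1552493))/(-3472025) + 1474337/2781895 = ((790747*(1/1892 - 1926147))*(-1/1552493))*(-1/3472025) + 1474337*(1/2781895) = ((790747*(1/1892 - 1926147))*(-1/1552493))*(-1/3472025) + 1474337/2781895 = ((790747*(-3644270123/1892))*(-1/1552493))*(-1/3472025) + 1474337/2781895 = -2881695666951881/1892*(-1/1552493)*(-1/3472025) + 1474337/2781895 = (2881695666951881/2937316756)*(-1/3472025) + 1474337/2781895 = -99368816101789/351670248612100 + 1474337/2781895 = 48409369331706273509/195661941252551585900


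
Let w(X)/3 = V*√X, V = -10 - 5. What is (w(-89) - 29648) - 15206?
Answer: -44854 - 45*I*√89 ≈ -44854.0 - 424.53*I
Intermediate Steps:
V = -15
w(X) = -45*√X (w(X) = 3*(-15*√X) = -45*√X)
(w(-89) - 29648) - 15206 = (-45*I*√89 - 29648) - 15206 = (-29648 - 45*I*√89) - 15206 = -44854 - 45*I*√89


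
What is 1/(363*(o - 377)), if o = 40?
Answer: -1/122331 ≈ -8.1745e-6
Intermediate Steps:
1/(363*(o - 377)) = 1/(363*(40 - 377)) = 1/(363*(-337)) = 1/(-122331) = -1/122331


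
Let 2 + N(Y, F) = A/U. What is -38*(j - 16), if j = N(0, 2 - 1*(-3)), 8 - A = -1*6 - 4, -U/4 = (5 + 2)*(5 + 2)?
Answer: 33687/49 ≈ 687.49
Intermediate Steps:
U = -196 (U = -4*(5 + 2)*(5 + 2) = -28*7 = -4*49 = -196)
A = 18 (A = 8 - (-1*6 - 4) = 8 - (-6 - 4) = 8 - 1*(-10) = 8 + 10 = 18)
N(Y, F) = -205/98 (N(Y, F) = -2 + 18/(-196) = -2 + 18*(-1/196) = -2 - 9/98 = -205/98)
j = -205/98 ≈ -2.0918
-38*(j - 16) = -38*(-205/98 - 16) = -38*(-1773/98) = 33687/49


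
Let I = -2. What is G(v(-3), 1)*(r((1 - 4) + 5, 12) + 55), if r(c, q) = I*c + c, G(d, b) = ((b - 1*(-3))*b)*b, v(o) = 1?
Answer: 212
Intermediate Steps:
G(d, b) = b²*(3 + b) (G(d, b) = ((b + 3)*b)*b = ((3 + b)*b)*b = (b*(3 + b))*b = b²*(3 + b))
r(c, q) = -c (r(c, q) = -2*c + c = -c)
G(v(-3), 1)*(r((1 - 4) + 5, 12) + 55) = (1²*(3 + 1))*(-((1 - 4) + 5) + 55) = (1*4)*(-(-3 + 5) + 55) = 4*(-1*2 + 55) = 4*(-2 + 55) = 4*53 = 212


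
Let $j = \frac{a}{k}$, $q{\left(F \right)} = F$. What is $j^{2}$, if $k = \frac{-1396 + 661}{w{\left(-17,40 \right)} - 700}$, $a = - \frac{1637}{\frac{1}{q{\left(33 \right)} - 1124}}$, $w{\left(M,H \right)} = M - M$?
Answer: $\frac{1275871250035600}{441} \approx 2.8931 \cdot 10^{12}$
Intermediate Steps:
$w{\left(M,H \right)} = 0$
$a = 1785967$ ($a = - \frac{1637}{\frac{1}{33 - 1124}} = - \frac{1637}{\frac{1}{-1091}} = - \frac{1637}{- \frac{1}{1091}} = \left(-1637\right) \left(-1091\right) = 1785967$)
$k = \frac{21}{20}$ ($k = \frac{-1396 + 661}{0 - 700} = - \frac{735}{-700} = \left(-735\right) \left(- \frac{1}{700}\right) = \frac{21}{20} \approx 1.05$)
$j = \frac{35719340}{21}$ ($j = \frac{1785967}{\frac{21}{20}} = 1785967 \cdot \frac{20}{21} = \frac{35719340}{21} \approx 1.7009 \cdot 10^{6}$)
$j^{2} = \left(\frac{35719340}{21}\right)^{2} = \frac{1275871250035600}{441}$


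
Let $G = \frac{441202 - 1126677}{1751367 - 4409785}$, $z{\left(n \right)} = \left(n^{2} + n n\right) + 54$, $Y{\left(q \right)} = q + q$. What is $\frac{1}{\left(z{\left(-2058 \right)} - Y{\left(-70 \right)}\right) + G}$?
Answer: $\frac{379774}{3217036029553} \approx 1.1805 \cdot 10^{-7}$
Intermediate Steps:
$Y{\left(q \right)} = 2 q$
$z{\left(n \right)} = 54 + 2 n^{2}$ ($z{\left(n \right)} = \left(n^{2} + n^{2}\right) + 54 = 2 n^{2} + 54 = 54 + 2 n^{2}$)
$G = \frac{97925}{379774}$ ($G = - \frac{685475}{-2658418} = \left(-685475\right) \left(- \frac{1}{2658418}\right) = \frac{97925}{379774} \approx 0.25785$)
$\frac{1}{\left(z{\left(-2058 \right)} - Y{\left(-70 \right)}\right) + G} = \frac{1}{\left(\left(54 + 2 \left(-2058\right)^{2}\right) - 2 \left(-70\right)\right) + \frac{97925}{379774}} = \frac{1}{\left(\left(54 + 2 \cdot 4235364\right) - -140\right) + \frac{97925}{379774}} = \frac{1}{\left(\left(54 + 8470728\right) + 140\right) + \frac{97925}{379774}} = \frac{1}{\left(8470782 + 140\right) + \frac{97925}{379774}} = \frac{1}{8470922 + \frac{97925}{379774}} = \frac{1}{\frac{3217036029553}{379774}} = \frac{379774}{3217036029553}$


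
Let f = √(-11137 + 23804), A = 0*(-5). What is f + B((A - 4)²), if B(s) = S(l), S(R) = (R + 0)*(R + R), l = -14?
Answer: 392 + √12667 ≈ 504.55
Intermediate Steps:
A = 0
f = √12667 ≈ 112.55
S(R) = 2*R² (S(R) = R*(2*R) = 2*R²)
B(s) = 392 (B(s) = 2*(-14)² = 2*196 = 392)
f + B((A - 4)²) = √12667 + 392 = 392 + √12667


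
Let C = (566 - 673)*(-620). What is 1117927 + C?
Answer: 1184267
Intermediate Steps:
C = 66340 (C = -107*(-620) = 66340)
1117927 + C = 1117927 + 66340 = 1184267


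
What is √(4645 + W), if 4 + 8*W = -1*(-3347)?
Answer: √81006/4 ≈ 71.154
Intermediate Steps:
W = 3343/8 (W = -½ + (-1*(-3347))/8 = -½ + (⅛)*3347 = -½ + 3347/8 = 3343/8 ≈ 417.88)
√(4645 + W) = √(4645 + 3343/8) = √(40503/8) = √81006/4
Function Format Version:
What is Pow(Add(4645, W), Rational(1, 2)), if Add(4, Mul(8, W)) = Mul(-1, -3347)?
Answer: Mul(Rational(1, 4), Pow(81006, Rational(1, 2))) ≈ 71.154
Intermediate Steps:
W = Rational(3343, 8) (W = Add(Rational(-1, 2), Mul(Rational(1, 8), Mul(-1, -3347))) = Add(Rational(-1, 2), Mul(Rational(1, 8), 3347)) = Add(Rational(-1, 2), Rational(3347, 8)) = Rational(3343, 8) ≈ 417.88)
Pow(Add(4645, W), Rational(1, 2)) = Pow(Add(4645, Rational(3343, 8)), Rational(1, 2)) = Pow(Rational(40503, 8), Rational(1, 2)) = Mul(Rational(1, 4), Pow(81006, Rational(1, 2)))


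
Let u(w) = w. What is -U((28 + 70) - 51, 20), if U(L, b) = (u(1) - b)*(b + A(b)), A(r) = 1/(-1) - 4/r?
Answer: 1786/5 ≈ 357.20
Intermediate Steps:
A(r) = -1 - 4/r (A(r) = 1*(-1) - 4/r = -1 - 4/r)
U(L, b) = (1 - b)*(b + (-4 - b)/b)
-U((28 + 70) - 51, 20) = -(3 - 1*20² - 4/20 + 2*20) = -(3 - 1*400 - 4*1/20 + 40) = -(3 - 400 - ⅕ + 40) = -1*(-1786/5) = 1786/5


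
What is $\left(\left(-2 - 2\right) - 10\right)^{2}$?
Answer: $196$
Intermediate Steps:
$\left(\left(-2 - 2\right) - 10\right)^{2} = \left(-4 - 10\right)^{2} = \left(-14\right)^{2} = 196$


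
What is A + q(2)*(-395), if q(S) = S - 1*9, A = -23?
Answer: 2742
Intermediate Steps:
q(S) = -9 + S (q(S) = S - 9 = -9 + S)
A + q(2)*(-395) = -23 + (-9 + 2)*(-395) = -23 - 7*(-395) = -23 + 2765 = 2742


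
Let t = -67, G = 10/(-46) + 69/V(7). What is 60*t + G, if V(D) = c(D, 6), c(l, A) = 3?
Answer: -91936/23 ≈ -3997.2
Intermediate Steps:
V(D) = 3
G = 524/23 (G = 10/(-46) + 69/3 = 10*(-1/46) + 69*(⅓) = -5/23 + 23 = 524/23 ≈ 22.783)
60*t + G = 60*(-67) + 524/23 = -4020 + 524/23 = -91936/23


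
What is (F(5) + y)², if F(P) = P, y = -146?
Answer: 19881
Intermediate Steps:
(F(5) + y)² = (5 - 146)² = (-141)² = 19881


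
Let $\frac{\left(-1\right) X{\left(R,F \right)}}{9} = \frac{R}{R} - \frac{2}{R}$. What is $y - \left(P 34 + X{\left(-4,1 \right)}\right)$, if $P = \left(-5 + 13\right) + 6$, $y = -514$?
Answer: $- \frac{1953}{2} \approx -976.5$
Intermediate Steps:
$X{\left(R,F \right)} = -9 + \frac{18}{R}$ ($X{\left(R,F \right)} = - 9 \left(\frac{R}{R} - \frac{2}{R}\right) = - 9 \left(1 - \frac{2}{R}\right) = -9 + \frac{18}{R}$)
$P = 14$ ($P = 8 + 6 = 14$)
$y - \left(P 34 + X{\left(-4,1 \right)}\right) = -514 - \left(14 \cdot 34 - \left(9 - \frac{18}{-4}\right)\right) = -514 - \left(476 + \left(-9 + 18 \left(- \frac{1}{4}\right)\right)\right) = -514 - \left(476 - \frac{27}{2}\right) = -514 - \frac{925}{2} = - \frac{1953}{2}$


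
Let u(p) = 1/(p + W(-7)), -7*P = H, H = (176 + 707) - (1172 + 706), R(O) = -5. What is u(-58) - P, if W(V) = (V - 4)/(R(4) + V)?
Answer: -681659/4795 ≈ -142.16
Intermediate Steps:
W(V) = (-4 + V)/(-5 + V) (W(V) = (V - 4)/(-5 + V) = (-4 + V)/(-5 + V))
H = -995 (H = 883 - 1*1878 = 883 - 1878 = -995)
P = 995/7 (P = -1/7*(-995) = 995/7 ≈ 142.14)
u(p) = 1/(11/12 + p) (u(p) = 1/(p + (-4 - 7)/(-5 - 7)) = 1/(p - 11/(-12)) = 1/(p - 1/12*(-11)) = 1/(p + 11/12) = 1/(11/12 + p))
u(-58) - P = 12/(11 + 12*(-58)) - 1*995/7 = 12/(11 - 696) - 995/7 = 12/(-685) - 995/7 = 12*(-1/685) - 995/7 = -12/685 - 995/7 = -681659/4795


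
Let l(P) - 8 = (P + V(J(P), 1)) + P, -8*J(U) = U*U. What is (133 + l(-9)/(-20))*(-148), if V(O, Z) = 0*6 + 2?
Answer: -98716/5 ≈ -19743.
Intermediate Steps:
J(U) = -U²/8 (J(U) = -U*U/8 = -U²/8)
V(O, Z) = 2 (V(O, Z) = 0 + 2 = 2)
l(P) = 10 + 2*P (l(P) = 8 + ((P + 2) + P) = 8 + ((2 + P) + P) = 8 + (2 + 2*P) = 10 + 2*P)
(133 + l(-9)/(-20))*(-148) = (133 + (10 + 2*(-9))/(-20))*(-148) = (133 + (10 - 18)*(-1/20))*(-148) = (133 - 8*(-1/20))*(-148) = (133 + ⅖)*(-148) = (667/5)*(-148) = -98716/5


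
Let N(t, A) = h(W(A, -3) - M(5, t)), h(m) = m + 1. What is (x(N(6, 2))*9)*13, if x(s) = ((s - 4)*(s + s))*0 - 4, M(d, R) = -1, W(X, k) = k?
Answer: -468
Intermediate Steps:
h(m) = 1 + m
N(t, A) = -1 (N(t, A) = 1 + (-3 - 1*(-1)) = 1 + (-3 + 1) = 1 - 2 = -1)
x(s) = -4 (x(s) = ((-4 + s)*(2*s))*0 - 4 = (2*s*(-4 + s))*0 - 4 = 0 - 4 = -4)
(x(N(6, 2))*9)*13 = -4*9*13 = -36*13 = -468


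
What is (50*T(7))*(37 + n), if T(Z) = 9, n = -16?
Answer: 9450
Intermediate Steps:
(50*T(7))*(37 + n) = (50*9)*(37 - 16) = 450*21 = 9450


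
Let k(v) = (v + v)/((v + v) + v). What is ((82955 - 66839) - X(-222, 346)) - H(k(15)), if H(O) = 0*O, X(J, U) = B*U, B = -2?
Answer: 16808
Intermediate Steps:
X(J, U) = -2*U
k(v) = 2/3 (k(v) = (2*v)/(2*v + v) = (2*v)/((3*v)) = (2*v)*(1/(3*v)) = 2/3)
H(O) = 0
((82955 - 66839) - X(-222, 346)) - H(k(15)) = ((82955 - 66839) - (-2)*346) - 1*0 = (16116 - 1*(-692)) + 0 = (16116 + 692) + 0 = 16808 + 0 = 16808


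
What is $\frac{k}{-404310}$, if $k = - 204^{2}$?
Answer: $\frac{6936}{67385} \approx 0.10293$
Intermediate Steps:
$k = -41616$ ($k = \left(-1\right) 41616 = -41616$)
$\frac{k}{-404310} = - \frac{41616}{-404310} = \left(-41616\right) \left(- \frac{1}{404310}\right) = \frac{6936}{67385}$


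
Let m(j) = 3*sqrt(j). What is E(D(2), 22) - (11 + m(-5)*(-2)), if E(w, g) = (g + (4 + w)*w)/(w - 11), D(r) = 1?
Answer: -137/10 + 6*I*sqrt(5) ≈ -13.7 + 13.416*I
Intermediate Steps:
E(w, g) = (g + w*(4 + w))/(-11 + w)
E(D(2), 22) - (11 + m(-5)*(-2)) = (22 + 1**2 + 4*1)/(-11 + 1) - (11 + (3*sqrt(-5))*(-2)) = (22 + 1 + 4)/(-10) - (11 + (3*(I*sqrt(5)))*(-2)) = -1/10*27 - (11 + (3*I*sqrt(5))*(-2)) = -27/10 - (11 - 6*I*sqrt(5)) = -27/10 + (-11 + 6*I*sqrt(5)) = -137/10 + 6*I*sqrt(5)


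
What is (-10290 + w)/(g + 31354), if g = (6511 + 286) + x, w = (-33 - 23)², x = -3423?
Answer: -3577/17364 ≈ -0.20600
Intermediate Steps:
w = 3136 (w = (-56)² = 3136)
g = 3374 (g = (6511 + 286) - 3423 = 6797 - 3423 = 3374)
(-10290 + w)/(g + 31354) = (-10290 + 3136)/(3374 + 31354) = -7154/34728 = -7154*1/34728 = -3577/17364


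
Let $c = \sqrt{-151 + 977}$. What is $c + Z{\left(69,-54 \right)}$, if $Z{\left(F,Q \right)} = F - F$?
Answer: $\sqrt{826} \approx 28.74$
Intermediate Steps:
$Z{\left(F,Q \right)} = 0$
$c = \sqrt{826} \approx 28.74$
$c + Z{\left(69,-54 \right)} = \sqrt{826} + 0 = \sqrt{826}$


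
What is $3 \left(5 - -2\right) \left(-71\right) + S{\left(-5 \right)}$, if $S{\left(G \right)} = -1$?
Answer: $-1492$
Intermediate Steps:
$3 \left(5 - -2\right) \left(-71\right) + S{\left(-5 \right)} = 3 \left(5 - -2\right) \left(-71\right) - 1 = 3 \left(5 + 2\right) \left(-71\right) - 1 = 3 \cdot 7 \left(-71\right) - 1 = 21 \left(-71\right) - 1 = -1491 - 1 = -1492$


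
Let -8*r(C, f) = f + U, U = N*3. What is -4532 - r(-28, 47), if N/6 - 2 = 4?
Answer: -36101/8 ≈ -4512.6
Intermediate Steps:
N = 36 (N = 12 + 6*4 = 12 + 24 = 36)
U = 108 (U = 36*3 = 108)
r(C, f) = -27/2 - f/8 (r(C, f) = -(f + 108)/8 = -(108 + f)/8 = -27/2 - f/8)
-4532 - r(-28, 47) = -4532 - (-27/2 - 1/8*47) = -4532 - (-27/2 - 47/8) = -4532 - 1*(-155/8) = -4532 + 155/8 = -36101/8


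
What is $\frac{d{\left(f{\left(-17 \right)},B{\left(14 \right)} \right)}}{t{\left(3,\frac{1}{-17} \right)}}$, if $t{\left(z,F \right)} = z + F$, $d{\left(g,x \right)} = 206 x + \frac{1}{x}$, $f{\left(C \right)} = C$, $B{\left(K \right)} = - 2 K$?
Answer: $- \frac{549117}{280} \approx -1961.1$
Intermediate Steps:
$d{\left(g,x \right)} = \frac{1}{x} + 206 x$
$t{\left(z,F \right)} = F + z$
$\frac{d{\left(f{\left(-17 \right)},B{\left(14 \right)} \right)}}{t{\left(3,\frac{1}{-17} \right)}} = \frac{\frac{1}{\left(-2\right) 14} + 206 \left(\left(-2\right) 14\right)}{\frac{1}{-17} + 3} = \frac{\frac{1}{-28} + 206 \left(-28\right)}{- \frac{1}{17} + 3} = \frac{- \frac{1}{28} - 5768}{\frac{50}{17}} = \left(- \frac{161505}{28}\right) \frac{17}{50} = - \frac{549117}{280}$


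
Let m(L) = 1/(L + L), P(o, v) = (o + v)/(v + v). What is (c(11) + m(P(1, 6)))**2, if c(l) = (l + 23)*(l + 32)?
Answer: 104857600/49 ≈ 2.1400e+6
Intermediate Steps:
c(l) = (23 + l)*(32 + l)
P(o, v) = (o + v)/(2*v) (P(o, v) = (o + v)/((2*v)) = (o + v)*(1/(2*v)) = (o + v)/(2*v))
m(L) = 1/(2*L)
(c(11) + m(P(1, 6)))**2 = ((736 + 11**2 + 55*11) + 1/(2*(((1/2)*(1 + 6)/6))))**2 = ((736 + 121 + 605) + 1/(2*(((1/2)*(1/6)*7))))**2 = (1462 + 1/(2*(7/12)))**2 = (1462 + (1/2)*(12/7))**2 = (1462 + 6/7)**2 = (10240/7)**2 = 104857600/49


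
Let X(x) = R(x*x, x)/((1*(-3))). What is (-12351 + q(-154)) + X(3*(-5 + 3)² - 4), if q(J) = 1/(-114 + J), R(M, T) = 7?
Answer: -9932083/804 ≈ -12353.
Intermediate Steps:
X(x) = -7/3 (X(x) = 7/((1*(-3))) = 7/(-3) = 7*(-⅓) = -7/3)
(-12351 + q(-154)) + X(3*(-5 + 3)² - 4) = (-12351 + 1/(-114 - 154)) - 7/3 = (-12351 + 1/(-268)) - 7/3 = (-12351 - 1/268) - 7/3 = -3310069/268 - 7/3 = -9932083/804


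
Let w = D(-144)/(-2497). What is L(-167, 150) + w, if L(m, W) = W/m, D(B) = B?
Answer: -350502/416999 ≈ -0.84053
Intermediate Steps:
w = 144/2497 (w = -144/(-2497) = -144*(-1/2497) = 144/2497 ≈ 0.057669)
L(-167, 150) + w = 150/(-167) + 144/2497 = 150*(-1/167) + 144/2497 = -150/167 + 144/2497 = -350502/416999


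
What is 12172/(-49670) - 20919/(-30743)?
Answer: 332421467/763502405 ≈ 0.43539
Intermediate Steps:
12172/(-49670) - 20919/(-30743) = 12172*(-1/49670) - 20919*(-1/30743) = -6086/24835 + 20919/30743 = 332421467/763502405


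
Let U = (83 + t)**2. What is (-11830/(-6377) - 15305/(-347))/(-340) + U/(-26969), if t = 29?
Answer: -348013329497/579724437364 ≈ -0.60031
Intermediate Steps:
U = 12544 (U = (83 + 29)**2 = 112**2 = 12544)
(-11830/(-6377) - 15305/(-347))/(-340) + U/(-26969) = (-11830/(-6377) - 15305/(-347))/(-340) + 12544/(-26969) = (-11830*(-1/6377) - 15305*(-1/347))*(-1/340) + 12544*(-1/26969) = (1690/911 + 15305/347)*(-1/340) - 12544/26969 = (14529285/316117)*(-1/340) - 12544/26969 = -2905857/21495956 - 12544/26969 = -348013329497/579724437364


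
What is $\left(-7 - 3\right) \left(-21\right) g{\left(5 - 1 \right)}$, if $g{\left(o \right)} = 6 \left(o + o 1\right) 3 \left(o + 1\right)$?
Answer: $151200$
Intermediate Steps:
$g{\left(o \right)} = 12 o \left(3 + 3 o\right)$ ($g{\left(o \right)} = 6 \left(o + o\right) 3 \left(1 + o\right) = 6 \cdot 2 o \left(3 + 3 o\right) = 12 o \left(3 + 3 o\right)$)
$\left(-7 - 3\right) \left(-21\right) g{\left(5 - 1 \right)} = \left(-7 - 3\right) \left(-21\right) 36 \left(5 - 1\right) \left(1 + \left(5 - 1\right)\right) = \left(-10\right) \left(-21\right) 36 \cdot 4 \left(1 + 4\right) = 210 \cdot 36 \cdot 4 \cdot 5 = 210 \cdot 720 = 151200$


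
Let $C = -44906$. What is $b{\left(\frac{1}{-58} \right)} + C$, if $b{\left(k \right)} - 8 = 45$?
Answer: $-44853$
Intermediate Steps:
$b{\left(k \right)} = 53$ ($b{\left(k \right)} = 8 + 45 = 53$)
$b{\left(\frac{1}{-58} \right)} + C = 53 - 44906 = -44853$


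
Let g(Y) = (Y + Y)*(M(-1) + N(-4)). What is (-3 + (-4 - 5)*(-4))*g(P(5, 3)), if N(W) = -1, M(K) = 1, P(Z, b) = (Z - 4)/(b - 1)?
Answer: 0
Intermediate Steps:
P(Z, b) = (-4 + Z)/(-1 + b)
g(Y) = 0 (g(Y) = (Y + Y)*(1 - 1) = (2*Y)*0 = 0)
(-3 + (-4 - 5)*(-4))*g(P(5, 3)) = (-3 + (-4 - 5)*(-4))*0 = (-3 - 9*(-4))*0 = (-3 + 36)*0 = 33*0 = 0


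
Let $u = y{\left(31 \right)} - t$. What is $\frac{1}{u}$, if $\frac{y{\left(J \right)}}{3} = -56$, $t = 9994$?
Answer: $- \frac{1}{10162} \approx -9.8406 \cdot 10^{-5}$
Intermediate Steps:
$y{\left(J \right)} = -168$ ($y{\left(J \right)} = 3 \left(-56\right) = -168$)
$u = -10162$ ($u = -168 - 9994 = -10162$)
$\frac{1}{u} = \frac{1}{-10162} = - \frac{1}{10162}$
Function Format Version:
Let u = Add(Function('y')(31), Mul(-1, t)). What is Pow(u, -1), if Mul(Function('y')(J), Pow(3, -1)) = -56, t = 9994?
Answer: Rational(-1, 10162) ≈ -9.8406e-5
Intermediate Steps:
Function('y')(J) = -168 (Function('y')(J) = Mul(3, -56) = -168)
u = -10162 (u = Add(-168, Mul(-1, 9994)) = Add(-168, -9994) = -10162)
Pow(u, -1) = Pow(-10162, -1) = Rational(-1, 10162)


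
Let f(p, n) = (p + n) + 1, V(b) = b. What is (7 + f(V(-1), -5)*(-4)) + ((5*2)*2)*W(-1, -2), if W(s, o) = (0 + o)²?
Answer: 107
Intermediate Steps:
f(p, n) = 1 + n + p (f(p, n) = (n + p) + 1 = 1 + n + p)
W(s, o) = o²
(7 + f(V(-1), -5)*(-4)) + ((5*2)*2)*W(-1, -2) = (7 + (1 - 5 - 1)*(-4)) + ((5*2)*2)*(-2)² = (7 - 5*(-4)) + (10*2)*4 = (7 + 20) + 20*4 = 27 + 80 = 107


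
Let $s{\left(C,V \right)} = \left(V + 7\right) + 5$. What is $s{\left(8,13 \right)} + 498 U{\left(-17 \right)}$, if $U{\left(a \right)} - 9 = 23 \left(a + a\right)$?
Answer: $-384929$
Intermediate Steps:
$U{\left(a \right)} = 9 + 46 a$ ($U{\left(a \right)} = 9 + 23 \left(a + a\right) = 9 + 23 \cdot 2 a = 9 + 46 a$)
$s{\left(C,V \right)} = 12 + V$ ($s{\left(C,V \right)} = \left(7 + V\right) + 5 = 12 + V$)
$s{\left(8,13 \right)} + 498 U{\left(-17 \right)} = \left(12 + 13\right) + 498 \left(9 + 46 \left(-17\right)\right) = 25 + 498 \left(9 - 782\right) = 25 + 498 \left(-773\right) = 25 - 384954 = -384929$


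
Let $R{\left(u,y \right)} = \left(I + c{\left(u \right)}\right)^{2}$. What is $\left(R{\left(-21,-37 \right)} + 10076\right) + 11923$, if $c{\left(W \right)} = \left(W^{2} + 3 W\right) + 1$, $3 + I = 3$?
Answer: $165640$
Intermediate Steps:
$I = 0$ ($I = -3 + 3 = 0$)
$c{\left(W \right)} = 1 + W^{2} + 3 W$
$R{\left(u,y \right)} = \left(1 + u^{2} + 3 u\right)^{2}$ ($R{\left(u,y \right)} = \left(0 + \left(1 + u^{2} + 3 u\right)\right)^{2} = \left(1 + u^{2} + 3 u\right)^{2}$)
$\left(R{\left(-21,-37 \right)} + 10076\right) + 11923 = \left(\left(1 + \left(-21\right)^{2} + 3 \left(-21\right)\right)^{2} + 10076\right) + 11923 = \left(\left(1 + 441 - 63\right)^{2} + 10076\right) + 11923 = \left(379^{2} + 10076\right) + 11923 = \left(143641 + 10076\right) + 11923 = 153717 + 11923 = 165640$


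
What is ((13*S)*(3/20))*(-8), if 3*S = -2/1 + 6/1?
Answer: -104/5 ≈ -20.800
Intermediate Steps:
S = 4/3 (S = (-2/1 + 6/1)/3 = (-2*1 + 6*1)/3 = (-2 + 6)/3 = (⅓)*4 = 4/3 ≈ 1.3333)
((13*S)*(3/20))*(-8) = ((13*(4/3))*(3/20))*(-8) = (52*(3*(1/20))/3)*(-8) = ((52/3)*(3/20))*(-8) = (13/5)*(-8) = -104/5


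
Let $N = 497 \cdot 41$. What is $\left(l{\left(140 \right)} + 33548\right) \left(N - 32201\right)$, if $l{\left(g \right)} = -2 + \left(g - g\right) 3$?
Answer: $-396647904$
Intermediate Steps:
$N = 20377$
$l{\left(g \right)} = -2$ ($l{\left(g \right)} = -2 + 0 \cdot 3 = -2 + 0 = -2$)
$\left(l{\left(140 \right)} + 33548\right) \left(N - 32201\right) = \left(-2 + 33548\right) \left(20377 - 32201\right) = 33546 \left(-11824\right) = -396647904$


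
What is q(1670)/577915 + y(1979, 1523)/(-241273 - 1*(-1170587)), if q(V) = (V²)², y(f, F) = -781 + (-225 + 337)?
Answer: 1445634020430262973/107412900062 ≈ 1.3459e+7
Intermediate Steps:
y(f, F) = -669 (y(f, F) = -781 + 112 = -669)
q(V) = V⁴
q(1670)/577915 + y(1979, 1523)/(-241273 - 1*(-1170587)) = 1670⁴/577915 - 669/(-241273 - 1*(-1170587)) = 7777963210000*(1/577915) - 669/(-241273 + 1170587) = 1555592642000/115583 - 669/929314 = 1445634020430262973/107412900062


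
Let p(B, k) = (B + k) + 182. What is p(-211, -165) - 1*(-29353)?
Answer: 29159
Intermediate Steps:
p(B, k) = 182 + B + k
p(-211, -165) - 1*(-29353) = (182 - 211 - 165) - 1*(-29353) = -194 + 29353 = 29159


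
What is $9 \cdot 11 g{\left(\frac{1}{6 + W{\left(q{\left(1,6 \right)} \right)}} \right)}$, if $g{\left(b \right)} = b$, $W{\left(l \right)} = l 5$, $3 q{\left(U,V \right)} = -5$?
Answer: $- \frac{297}{7} \approx -42.429$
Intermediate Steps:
$q{\left(U,V \right)} = - \frac{5}{3}$ ($q{\left(U,V \right)} = \frac{1}{3} \left(-5\right) = - \frac{5}{3}$)
$W{\left(l \right)} = 5 l$
$9 \cdot 11 g{\left(\frac{1}{6 + W{\left(q{\left(1,6 \right)} \right)}} \right)} = \frac{9 \cdot 11}{6 + 5 \left(- \frac{5}{3}\right)} = \frac{99}{6 - \frac{25}{3}} = \frac{99}{- \frac{7}{3}} = 99 \left(- \frac{3}{7}\right) = - \frac{297}{7}$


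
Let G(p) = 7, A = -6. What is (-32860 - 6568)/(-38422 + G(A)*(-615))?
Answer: 39428/42727 ≈ 0.92279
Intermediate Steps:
(-32860 - 6568)/(-38422 + G(A)*(-615)) = (-32860 - 6568)/(-38422 + 7*(-615)) = -39428/(-38422 - 4305) = -39428/(-42727) = -39428*(-1/42727) = 39428/42727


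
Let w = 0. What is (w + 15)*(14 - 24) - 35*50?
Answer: -1900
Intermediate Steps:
(w + 15)*(14 - 24) - 35*50 = (0 + 15)*(14 - 24) - 35*50 = 15*(-10) - 1750 = -150 - 1750 = -1900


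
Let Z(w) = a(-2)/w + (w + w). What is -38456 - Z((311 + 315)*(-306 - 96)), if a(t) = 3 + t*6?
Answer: 38993309629/83884 ≈ 4.6485e+5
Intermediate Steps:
a(t) = 3 + 6*t
Z(w) = -9/w + 2*w (Z(w) = (3 + 6*(-2))/w + (w + w) = (3 - 12)/w + 2*w = -9/w + 2*w)
-38456 - Z((311 + 315)*(-306 - 96)) = -38456 - (-9*1/((-306 - 96)*(311 + 315)) + 2*((311 + 315)*(-306 - 96))) = -38456 - (-9/(626*(-402)) + 2*(626*(-402))) = -38456 - (-9/(-251652) + 2*(-251652)) = -38456 - (-9*(-1/251652) - 503304) = -38456 - (3/83884 - 503304) = -38456 - 1*(-42219152733/83884) = -38456 + 42219152733/83884 = 38993309629/83884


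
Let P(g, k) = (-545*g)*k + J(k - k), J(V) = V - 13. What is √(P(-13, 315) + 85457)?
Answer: √2317219 ≈ 1522.2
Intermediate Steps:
J(V) = -13 + V
P(g, k) = -13 - 545*g*k (P(g, k) = (-545*g)*k + (-13 + (k - k)) = -545*g*k + (-13 + 0) = -545*g*k - 13 = -13 - 545*g*k)
√(P(-13, 315) + 85457) = √((-13 - 545*(-13)*315) + 85457) = √((-13 + 2231775) + 85457) = √(2231762 + 85457) = √2317219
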